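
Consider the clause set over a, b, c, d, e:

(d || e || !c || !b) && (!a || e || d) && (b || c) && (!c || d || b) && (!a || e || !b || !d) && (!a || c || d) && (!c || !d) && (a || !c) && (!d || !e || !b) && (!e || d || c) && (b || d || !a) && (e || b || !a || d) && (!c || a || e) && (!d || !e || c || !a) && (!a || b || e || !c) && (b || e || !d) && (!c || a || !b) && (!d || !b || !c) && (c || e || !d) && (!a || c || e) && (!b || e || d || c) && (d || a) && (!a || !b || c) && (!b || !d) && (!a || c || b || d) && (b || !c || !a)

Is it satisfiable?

Try b = true.
The clause (!d) is unit, so d = false.
The clause (a) is unit, so a = true.
The clause (e) is unit, so e = true.
The clause (c) is unit, so c = true.
Every clause now holds.
A satisfying assignment: a: true; b: true; c: true; d: false; e: true.

Satisfiable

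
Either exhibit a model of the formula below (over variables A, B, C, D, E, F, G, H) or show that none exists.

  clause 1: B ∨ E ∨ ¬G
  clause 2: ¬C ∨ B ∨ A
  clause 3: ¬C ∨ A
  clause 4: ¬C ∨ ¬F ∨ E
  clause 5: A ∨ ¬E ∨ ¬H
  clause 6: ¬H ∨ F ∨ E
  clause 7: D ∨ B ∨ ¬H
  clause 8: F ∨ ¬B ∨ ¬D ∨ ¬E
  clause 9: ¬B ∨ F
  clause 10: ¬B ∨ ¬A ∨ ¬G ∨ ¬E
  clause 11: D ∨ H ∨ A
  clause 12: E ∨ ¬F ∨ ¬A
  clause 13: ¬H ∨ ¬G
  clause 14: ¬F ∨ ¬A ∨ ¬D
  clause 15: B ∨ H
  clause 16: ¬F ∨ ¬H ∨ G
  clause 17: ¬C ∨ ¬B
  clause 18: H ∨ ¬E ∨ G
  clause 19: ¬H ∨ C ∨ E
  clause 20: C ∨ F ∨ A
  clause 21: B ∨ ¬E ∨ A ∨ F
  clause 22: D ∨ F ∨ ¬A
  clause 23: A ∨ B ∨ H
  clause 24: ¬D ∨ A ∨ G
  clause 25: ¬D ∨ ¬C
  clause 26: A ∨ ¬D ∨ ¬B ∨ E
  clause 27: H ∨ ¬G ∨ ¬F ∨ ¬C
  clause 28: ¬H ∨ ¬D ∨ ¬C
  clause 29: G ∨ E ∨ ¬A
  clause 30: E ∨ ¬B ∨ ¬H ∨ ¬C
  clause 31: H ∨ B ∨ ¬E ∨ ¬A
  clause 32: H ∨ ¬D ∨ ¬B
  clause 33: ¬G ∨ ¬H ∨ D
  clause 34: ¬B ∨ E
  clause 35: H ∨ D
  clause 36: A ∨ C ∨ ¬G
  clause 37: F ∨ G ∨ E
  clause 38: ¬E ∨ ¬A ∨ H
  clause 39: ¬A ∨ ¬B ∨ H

Case C = False:
Case B = False:
From the singleton clause (H), H = True.
From the singleton clause (D), D = True.
From the singleton clause (¬G), G = False.
From the singleton clause (¬F), F = False.
From the singleton clause (E), E = True.
From the singleton clause (A), A = True.
All clauses are satisfied.

A ↦ True, B ↦ False, C ↦ False, D ↦ True, E ↦ True, F ↦ False, G ↦ False, H ↦ True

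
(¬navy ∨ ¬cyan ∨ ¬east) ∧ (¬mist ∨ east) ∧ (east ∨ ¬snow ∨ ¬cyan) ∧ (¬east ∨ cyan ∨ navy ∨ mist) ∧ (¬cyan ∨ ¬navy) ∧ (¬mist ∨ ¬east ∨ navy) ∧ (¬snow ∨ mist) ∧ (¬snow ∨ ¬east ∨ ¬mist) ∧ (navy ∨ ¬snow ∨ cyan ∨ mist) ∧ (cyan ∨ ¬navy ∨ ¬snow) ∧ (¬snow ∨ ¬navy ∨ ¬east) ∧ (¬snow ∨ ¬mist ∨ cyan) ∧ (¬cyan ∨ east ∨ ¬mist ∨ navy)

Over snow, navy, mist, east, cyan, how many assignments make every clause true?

There are 2^5 = 32 truth assignments over (snow, navy, mist, east, cyan).
Split on east. With east = True, the clauses containing east are satisfied and ¬east drops from the rest; 3 of the 2^4 = 16 assignments to the other variables satisfy what remains.
With east = False, by the same count on the reduced clause set, 3 assignments work.
(One model: snow=F, navy=F, mist=F, east=F, cyan=F.)
Total: 3 + 3 = 6.

6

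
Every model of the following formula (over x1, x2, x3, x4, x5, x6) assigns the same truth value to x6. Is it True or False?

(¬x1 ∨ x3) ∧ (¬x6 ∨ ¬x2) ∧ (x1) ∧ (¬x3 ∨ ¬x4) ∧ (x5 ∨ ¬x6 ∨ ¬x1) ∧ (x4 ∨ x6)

Suppose x6 = False.
Unit clause (x1) forces x1 = True.
Unit clause (x3) forces x3 = True.
Unit clause (¬x4) forces x4 = False.
But (x4) is also a unit clause — contradiction.
So every satisfying assignment has x6 = True.

True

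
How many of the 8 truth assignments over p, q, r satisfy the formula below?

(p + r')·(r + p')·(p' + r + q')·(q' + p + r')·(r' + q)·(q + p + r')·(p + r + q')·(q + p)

1

There are 2^3 = 8 truth assignments over (p, q, r).
Check each against the 8 clauses (columns in the order p, q, r):
  F F F  ✗ fails (q + p)
  F F T  ✗ fails (p + r')
  F T F  ✗ fails (p + r + q')
  F T T  ✗ fails (p + r')
  T F F  ✗ fails (r + p')
  T F T  ✗ fails (r' + q)
  T T F  ✗ fails (r + p')
  T T T  ✓ satisfies all
1 of the 8 rows is a model.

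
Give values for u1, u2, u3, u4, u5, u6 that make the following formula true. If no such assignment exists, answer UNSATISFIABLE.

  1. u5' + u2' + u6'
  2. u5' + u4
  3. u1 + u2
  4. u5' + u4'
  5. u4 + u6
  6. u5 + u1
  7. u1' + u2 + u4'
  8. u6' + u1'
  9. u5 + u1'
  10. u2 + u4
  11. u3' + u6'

UNSATISFIABLE

Suppose u5 = 0.
Unit clause (u1) forces u1 = 1.
Now (u1') is unsatisfied and unit — conflict.
Undo u5 and try u5 = 1.
Unit clause (u4) forces u4 = 1.
Now (u4') is unsatisfied and unit — conflict.
Both values of u5 lead to a conflict.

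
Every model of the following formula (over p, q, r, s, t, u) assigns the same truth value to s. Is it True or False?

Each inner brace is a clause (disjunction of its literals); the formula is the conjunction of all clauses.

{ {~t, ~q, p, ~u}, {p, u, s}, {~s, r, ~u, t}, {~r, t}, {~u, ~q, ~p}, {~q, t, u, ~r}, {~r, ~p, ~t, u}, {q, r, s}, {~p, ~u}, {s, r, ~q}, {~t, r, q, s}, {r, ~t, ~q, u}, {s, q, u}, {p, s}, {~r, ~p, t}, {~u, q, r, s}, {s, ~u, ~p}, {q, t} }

True

Suppose s = 0.
(p) alone gives p = 1.
(~u) alone gives u = 0.
(q) alone gives q = 1.
(r) alone gives r = 1.
(t) alone gives t = 1.
That conflicts with the unit clause (~t).
So every satisfying assignment has s = True.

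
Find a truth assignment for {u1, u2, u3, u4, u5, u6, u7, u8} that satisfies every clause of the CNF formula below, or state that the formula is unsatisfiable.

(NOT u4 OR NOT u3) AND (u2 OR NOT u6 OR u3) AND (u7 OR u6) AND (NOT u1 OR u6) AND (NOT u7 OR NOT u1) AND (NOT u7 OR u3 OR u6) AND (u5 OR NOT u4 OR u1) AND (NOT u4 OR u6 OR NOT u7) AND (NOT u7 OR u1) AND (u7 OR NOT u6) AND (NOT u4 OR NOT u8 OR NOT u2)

Branch on u4: set u4 = false.
Branch on u7: set u7 = true.
From the singleton clause (NOT u1), u1 = false.
That conflicts with the unit clause (u1).
Undo u7 and try u7 = false.
From the singleton clause (u6), u6 = true.
That conflicts with the unit clause (NOT u6).
Both values of u7 lead to a conflict.
Undo u4 and try u4 = true.
From the singleton clause (NOT u3), u3 = false.
Branch on u2: set u2 = true.
From the singleton clause (NOT u8), u8 = false.
Branch on u7: set u7 = true.
From the singleton clause (NOT u1), u1 = false.
That conflicts with the unit clause (u1).
Undo u7 and try u7 = false.
From the singleton clause (u6), u6 = true.
That conflicts with the unit clause (NOT u6).
Both values of u7 lead to a conflict.
Undo u2 and try u2 = false.
From the singleton clause (NOT u6), u6 = false.
From the singleton clause (u7), u7 = true.
That conflicts with the unit clause (NOT u7).
Both values of u2 lead to a conflict.
Both values of u4 lead to a conflict.

UNSATISFIABLE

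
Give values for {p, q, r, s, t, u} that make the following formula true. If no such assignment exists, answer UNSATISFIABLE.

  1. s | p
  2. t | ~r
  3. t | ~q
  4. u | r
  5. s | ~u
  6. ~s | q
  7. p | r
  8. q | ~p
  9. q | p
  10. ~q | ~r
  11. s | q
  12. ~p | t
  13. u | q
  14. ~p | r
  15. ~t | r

UNSATISFIABLE

Suppose s = 1.
The clause (q) is unit, so q = 1.
The clause (t) is unit, so t = 1.
The clause (~r) is unit, so r = 0.
That conflicts with the unit clause (r).
Undo s and try s = 0.
The clause (p) is unit, so p = 1.
The clause (~u) is unit, so u = 0.
The clause (r) is unit, so r = 1.
The clause (t) is unit, so t = 1.
The clause (q) is unit, so q = 1.
That conflicts with the unit clause (~q).
Both values of s lead to a conflict.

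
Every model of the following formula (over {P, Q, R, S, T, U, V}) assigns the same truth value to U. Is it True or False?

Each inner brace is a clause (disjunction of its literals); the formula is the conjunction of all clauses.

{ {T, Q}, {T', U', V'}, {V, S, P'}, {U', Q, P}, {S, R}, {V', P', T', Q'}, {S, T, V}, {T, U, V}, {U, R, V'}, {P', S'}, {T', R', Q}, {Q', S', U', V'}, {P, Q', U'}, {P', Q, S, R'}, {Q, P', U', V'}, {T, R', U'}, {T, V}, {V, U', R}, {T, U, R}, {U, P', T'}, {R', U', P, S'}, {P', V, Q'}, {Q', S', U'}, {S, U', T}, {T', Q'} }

Suppose U = 1.
Try T = 1.
(V') alone gives V = 0.
(R) alone gives R = 1.
(Q) alone gives Q = 1.
Now (Q') is unsatisfied and unit — conflict.
Backtrack on T: now try T = 0.
(Q) alone gives Q = 1.
(P) alone gives P = 1.
(S') alone gives S = 0.
Now (S) is unsatisfied and unit — conflict.
Either choice for T ends in contradiction.
So every satisfying assignment has U = False.

False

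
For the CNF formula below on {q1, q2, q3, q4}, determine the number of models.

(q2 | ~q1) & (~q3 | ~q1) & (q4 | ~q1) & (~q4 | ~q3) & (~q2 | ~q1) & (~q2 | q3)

There are 2^4 = 16 truth assignments over (q1, q2, q3, q4).
Check each against the 6 clauses (columns in the order q1, q2, q3, q4):
  F F F F  ✓ satisfies all
  F F F T  ✓ satisfies all
  F F T F  ✓ satisfies all
  F F T T  ✗ fails (~q4 | ~q3)
  F T F F  ✗ fails (~q2 | q3)
  F T F T  ✗ fails (~q2 | q3)
  F T T F  ✓ satisfies all
  F T T T  ✗ fails (~q4 | ~q3)
  T F F F  ✗ fails (q2 | ~q1)
  T F F T  ✗ fails (q2 | ~q1)
  T F T F  ✗ fails (q2 | ~q1)
  T F T T  ✗ fails (q2 | ~q1)
  T T F F  ✗ fails (q4 | ~q1)
  T T F T  ✗ fails (~q2 | ~q1)
  T T T F  ✗ fails (~q3 | ~q1)
  T T T T  ✗ fails (~q3 | ~q1)
4 of the 16 rows are models.

4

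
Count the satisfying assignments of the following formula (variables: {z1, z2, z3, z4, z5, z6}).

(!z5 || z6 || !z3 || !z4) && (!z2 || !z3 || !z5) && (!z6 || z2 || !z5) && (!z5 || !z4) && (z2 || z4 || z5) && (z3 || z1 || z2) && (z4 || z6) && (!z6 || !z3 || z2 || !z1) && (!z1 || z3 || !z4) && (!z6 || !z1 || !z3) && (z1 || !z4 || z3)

11

There are 2^6 = 64 truth assignments over (z1, z2, z3, z4, z5, z6).
Split on z6. With z6 = true, the clauses containing z6 are satisfied and !z6 drops from the rest; 7 of the 2^5 = 32 assignments to the other variables satisfy what remains.
With z6 = false, by the same count on the reduced clause set, 4 assignments work.
(One model: z1=F, z2=F, z3=T, z4=T, z5=F, z6=F.)
Total: 7 + 4 = 11.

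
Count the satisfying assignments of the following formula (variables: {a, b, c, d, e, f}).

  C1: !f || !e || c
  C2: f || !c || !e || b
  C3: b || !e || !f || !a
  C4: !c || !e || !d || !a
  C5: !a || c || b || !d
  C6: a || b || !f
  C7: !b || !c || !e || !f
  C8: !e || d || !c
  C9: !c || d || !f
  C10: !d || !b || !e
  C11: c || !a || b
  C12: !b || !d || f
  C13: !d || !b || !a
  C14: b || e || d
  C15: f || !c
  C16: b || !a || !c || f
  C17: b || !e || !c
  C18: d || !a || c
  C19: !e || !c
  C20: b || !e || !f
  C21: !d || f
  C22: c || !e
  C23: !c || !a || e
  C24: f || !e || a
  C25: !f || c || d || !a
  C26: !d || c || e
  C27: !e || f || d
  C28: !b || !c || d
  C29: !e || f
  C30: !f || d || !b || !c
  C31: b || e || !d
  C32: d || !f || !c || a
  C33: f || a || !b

2

There are 2^6 = 64 truth assignments over (a, b, c, d, e, f).
Split on e. With e = true, the clauses containing e are satisfied and !e drops from the rest; 0 of the 2^5 = 32 assignments to the other variables satisfy what remains.
With e = false, by the same count on the reduced clause set, 2 assignments work.
(One model: a=F, b=T, c=F, d=F, e=F, f=T.)
Total: 0 + 2 = 2.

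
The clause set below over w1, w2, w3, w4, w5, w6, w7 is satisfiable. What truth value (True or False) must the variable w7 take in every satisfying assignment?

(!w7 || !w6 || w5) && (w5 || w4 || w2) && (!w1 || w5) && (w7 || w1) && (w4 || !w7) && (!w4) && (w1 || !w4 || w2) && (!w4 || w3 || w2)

False

Suppose w7 = true.
The clause (w4) is unit, so w4 = true.
But (!w4) is also a unit clause — contradiction.
So every satisfying assignment has w7 = False.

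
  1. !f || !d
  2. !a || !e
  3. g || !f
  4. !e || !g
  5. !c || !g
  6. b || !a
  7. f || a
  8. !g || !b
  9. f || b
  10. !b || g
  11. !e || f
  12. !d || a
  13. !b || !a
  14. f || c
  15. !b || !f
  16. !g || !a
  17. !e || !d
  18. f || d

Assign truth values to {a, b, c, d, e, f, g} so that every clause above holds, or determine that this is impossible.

Case f = true:
Unit clause (!d) forces d = false.
Unit clause (g) forces g = true.
Unit clause (!e) forces e = false.
Unit clause (!c) forces c = false.
Unit clause (!b) forces b = false.
Unit clause (!a) forces a = false.
All clauses are satisfied.

a=false,  b=false,  c=false,  d=false,  e=false,  f=true,  g=true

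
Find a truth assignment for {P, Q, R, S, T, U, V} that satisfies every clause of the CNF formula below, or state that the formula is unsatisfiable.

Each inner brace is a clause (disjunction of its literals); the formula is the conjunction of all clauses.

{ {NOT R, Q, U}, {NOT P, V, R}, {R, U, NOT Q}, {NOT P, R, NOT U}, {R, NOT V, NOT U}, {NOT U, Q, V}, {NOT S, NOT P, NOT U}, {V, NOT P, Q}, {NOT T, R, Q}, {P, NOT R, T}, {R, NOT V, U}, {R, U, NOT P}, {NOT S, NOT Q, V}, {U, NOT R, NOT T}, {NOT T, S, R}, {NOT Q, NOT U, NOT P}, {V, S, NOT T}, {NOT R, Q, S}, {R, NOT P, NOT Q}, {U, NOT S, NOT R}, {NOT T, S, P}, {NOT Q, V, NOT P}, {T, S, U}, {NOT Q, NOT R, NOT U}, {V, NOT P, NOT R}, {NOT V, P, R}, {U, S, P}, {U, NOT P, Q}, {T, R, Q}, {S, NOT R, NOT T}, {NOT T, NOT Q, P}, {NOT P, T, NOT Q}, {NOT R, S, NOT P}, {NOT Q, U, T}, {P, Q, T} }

P=false, Q=false, R=true, S=true, T=true, U=true, V=true

Try R = true.
Try Q = false.
From the singleton clause (U), U = true.
From the singleton clause (V), V = true.
From the singleton clause (S), S = true.
From the singleton clause (NOT P), P = false.
From the singleton clause (T), T = true.
All clauses are satisfied.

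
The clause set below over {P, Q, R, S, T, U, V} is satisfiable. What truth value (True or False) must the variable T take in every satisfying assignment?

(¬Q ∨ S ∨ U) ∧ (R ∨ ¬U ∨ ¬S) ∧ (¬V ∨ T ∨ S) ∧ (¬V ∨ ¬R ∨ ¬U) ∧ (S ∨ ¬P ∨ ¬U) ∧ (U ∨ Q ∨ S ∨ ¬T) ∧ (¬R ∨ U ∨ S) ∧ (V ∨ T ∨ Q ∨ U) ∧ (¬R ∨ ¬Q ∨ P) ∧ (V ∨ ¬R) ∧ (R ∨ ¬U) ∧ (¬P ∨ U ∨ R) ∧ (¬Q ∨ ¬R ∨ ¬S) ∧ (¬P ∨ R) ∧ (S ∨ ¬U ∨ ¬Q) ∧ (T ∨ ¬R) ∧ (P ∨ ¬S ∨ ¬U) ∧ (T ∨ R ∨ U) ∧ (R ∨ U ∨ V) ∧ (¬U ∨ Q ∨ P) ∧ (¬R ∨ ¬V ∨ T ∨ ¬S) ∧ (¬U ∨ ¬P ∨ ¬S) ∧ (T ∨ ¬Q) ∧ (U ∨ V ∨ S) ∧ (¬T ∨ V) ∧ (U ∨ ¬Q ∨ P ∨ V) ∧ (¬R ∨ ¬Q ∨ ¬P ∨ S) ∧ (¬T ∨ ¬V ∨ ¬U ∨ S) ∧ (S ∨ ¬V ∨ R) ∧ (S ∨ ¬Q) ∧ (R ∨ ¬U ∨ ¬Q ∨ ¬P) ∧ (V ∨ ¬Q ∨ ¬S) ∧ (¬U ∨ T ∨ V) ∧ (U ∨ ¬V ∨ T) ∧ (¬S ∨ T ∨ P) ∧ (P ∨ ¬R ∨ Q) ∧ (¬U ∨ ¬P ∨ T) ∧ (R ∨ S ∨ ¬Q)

True

Suppose T = False.
Unit clause (¬R) forces R = False.
Unit clause (¬U) forces U = False.
That conflicts with the unit clause (U).
So every satisfying assignment has T = True.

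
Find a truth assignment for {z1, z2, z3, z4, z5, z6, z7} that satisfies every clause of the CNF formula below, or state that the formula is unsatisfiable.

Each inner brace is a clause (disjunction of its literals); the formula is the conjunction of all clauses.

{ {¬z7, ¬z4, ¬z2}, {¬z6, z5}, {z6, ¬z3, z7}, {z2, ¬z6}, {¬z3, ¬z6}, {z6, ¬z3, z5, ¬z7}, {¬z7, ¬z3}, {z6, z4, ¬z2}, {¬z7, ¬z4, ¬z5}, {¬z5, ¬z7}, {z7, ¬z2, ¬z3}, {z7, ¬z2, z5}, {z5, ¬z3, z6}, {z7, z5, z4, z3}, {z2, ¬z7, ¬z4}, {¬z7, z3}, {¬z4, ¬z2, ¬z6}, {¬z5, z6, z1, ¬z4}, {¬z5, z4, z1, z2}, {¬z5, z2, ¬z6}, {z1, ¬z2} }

Case z6 = True:
From the singleton clause (z5), z5 = True.
From the singleton clause (z2), z2 = True.
From the singleton clause (¬z3), z3 = False.
From the singleton clause (¬z7), z7 = False.
From the singleton clause (¬z4), z4 = False.
From the singleton clause (z1), z1 = True.
This assignment satisfies each clause.

z1 ↦ True; z2 ↦ True; z3 ↦ False; z4 ↦ False; z5 ↦ True; z6 ↦ True; z7 ↦ False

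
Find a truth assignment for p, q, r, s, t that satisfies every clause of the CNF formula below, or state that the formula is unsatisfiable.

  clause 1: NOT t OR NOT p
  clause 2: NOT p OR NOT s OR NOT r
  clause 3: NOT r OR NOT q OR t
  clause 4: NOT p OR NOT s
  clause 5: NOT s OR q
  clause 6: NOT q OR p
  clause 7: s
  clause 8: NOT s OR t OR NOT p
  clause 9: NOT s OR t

The clause (s) is unit, so s = true.
The clause (NOT p) is unit, so p = false.
The clause (q) is unit, so q = true.
But (NOT q) is also a unit clause — contradiction.

UNSATISFIABLE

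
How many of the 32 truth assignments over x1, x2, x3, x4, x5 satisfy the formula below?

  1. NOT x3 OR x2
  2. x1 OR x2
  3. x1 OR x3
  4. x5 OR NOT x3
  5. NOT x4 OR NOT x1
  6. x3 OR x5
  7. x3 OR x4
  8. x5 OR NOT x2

There are 2^5 = 32 truth assignments over (x1, x2, x3, x4, x5).
Split on x1. With x1 = true, the clauses containing x1 are satisfied and NOT x1 drops from the rest; 1 of the 2^4 = 16 assignments to the other variables satisfy what remains.
With x1 = false, by the same count on the reduced clause set, 2 assignments work.
Total: 1 + 2 = 3.

3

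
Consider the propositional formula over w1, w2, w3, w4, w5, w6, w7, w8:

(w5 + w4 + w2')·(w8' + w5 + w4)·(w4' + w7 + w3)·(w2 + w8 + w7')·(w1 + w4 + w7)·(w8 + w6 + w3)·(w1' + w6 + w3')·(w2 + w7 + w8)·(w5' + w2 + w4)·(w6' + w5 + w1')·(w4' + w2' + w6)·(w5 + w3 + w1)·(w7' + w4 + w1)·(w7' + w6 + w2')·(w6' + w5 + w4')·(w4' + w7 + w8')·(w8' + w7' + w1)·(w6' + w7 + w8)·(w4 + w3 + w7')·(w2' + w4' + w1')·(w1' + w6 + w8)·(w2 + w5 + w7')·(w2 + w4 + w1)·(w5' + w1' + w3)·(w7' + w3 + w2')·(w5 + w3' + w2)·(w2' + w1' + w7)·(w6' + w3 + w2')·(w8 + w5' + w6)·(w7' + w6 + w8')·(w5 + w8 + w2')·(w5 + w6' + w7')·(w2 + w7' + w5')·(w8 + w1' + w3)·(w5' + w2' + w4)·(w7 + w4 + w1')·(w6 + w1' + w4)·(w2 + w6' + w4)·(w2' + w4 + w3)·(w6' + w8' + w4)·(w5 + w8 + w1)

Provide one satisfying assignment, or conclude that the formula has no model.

w1: 0, w2: 1, w3: 1, w4: 1, w5: 1, w6: 1, w7: 1, w8: 0

Try w5 = 1.
Try w2 = 1.
Unit clause (w4) forces w4 = 1.
Unit clause (w6) forces w6 = 1.
Unit clause (w1') forces w1 = 0.
Unit clause (w3) forces w3 = 1.
Try w7 = 1.
Unit clause (w8') forces w8 = 0.
All clauses are satisfied.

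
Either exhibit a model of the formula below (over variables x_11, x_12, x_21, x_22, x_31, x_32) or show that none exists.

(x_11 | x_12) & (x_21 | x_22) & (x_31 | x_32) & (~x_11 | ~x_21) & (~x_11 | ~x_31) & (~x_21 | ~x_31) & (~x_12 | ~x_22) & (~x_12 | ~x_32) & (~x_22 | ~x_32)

UNSATISFIABLE

Case x_11 = 1:
Unit clause (~x_21) forces x_21 = 0.
Unit clause (x_22) forces x_22 = 1.
Unit clause (~x_31) forces x_31 = 0.
Unit clause (x_32) forces x_32 = 1.
But (~x_32) is also a unit clause — contradiction.
So x_11 must be the other value — set x_11 = 0.
Unit clause (x_12) forces x_12 = 1.
Unit clause (~x_22) forces x_22 = 0.
Unit clause (x_21) forces x_21 = 1.
Unit clause (~x_31) forces x_31 = 0.
Unit clause (x_32) forces x_32 = 1.
But (~x_32) is also a unit clause — contradiction.
Both values of x_11 lead to a conflict.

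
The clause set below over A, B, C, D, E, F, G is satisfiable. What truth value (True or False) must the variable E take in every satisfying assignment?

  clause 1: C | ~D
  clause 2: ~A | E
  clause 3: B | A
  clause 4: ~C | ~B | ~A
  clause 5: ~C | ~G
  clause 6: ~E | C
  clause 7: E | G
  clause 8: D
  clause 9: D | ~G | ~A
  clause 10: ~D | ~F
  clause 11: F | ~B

Suppose E = 0.
Unit clause (~A) forces A = 0.
Unit clause (B) forces B = 1.
Unit clause (G) forces G = 1.
Unit clause (~C) forces C = 0.
Unit clause (~D) forces D = 0.
Now (D) is unsatisfied and unit — conflict.
So every satisfying assignment has E = True.

True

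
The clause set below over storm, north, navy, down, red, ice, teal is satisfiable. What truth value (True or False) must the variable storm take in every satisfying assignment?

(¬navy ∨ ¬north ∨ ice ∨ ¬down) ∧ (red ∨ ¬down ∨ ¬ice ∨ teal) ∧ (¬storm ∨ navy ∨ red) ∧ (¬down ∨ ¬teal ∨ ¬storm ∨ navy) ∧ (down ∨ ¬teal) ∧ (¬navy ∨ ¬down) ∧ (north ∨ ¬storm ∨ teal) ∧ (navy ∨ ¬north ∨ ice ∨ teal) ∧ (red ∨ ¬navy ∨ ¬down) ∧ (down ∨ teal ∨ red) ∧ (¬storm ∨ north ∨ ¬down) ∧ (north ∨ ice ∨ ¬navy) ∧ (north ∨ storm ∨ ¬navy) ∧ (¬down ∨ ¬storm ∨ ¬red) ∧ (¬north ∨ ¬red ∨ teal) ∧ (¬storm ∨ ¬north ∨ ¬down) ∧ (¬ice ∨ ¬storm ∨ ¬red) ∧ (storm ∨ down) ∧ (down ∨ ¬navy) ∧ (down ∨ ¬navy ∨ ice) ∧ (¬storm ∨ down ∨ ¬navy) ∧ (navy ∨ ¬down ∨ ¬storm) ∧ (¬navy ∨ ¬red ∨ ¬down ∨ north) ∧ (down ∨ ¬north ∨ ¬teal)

Suppose storm = True.
Case navy = True:
From the singleton clause (¬down), down = False.
That conflicts with the unit clause (down).
That branch fails; take navy = False instead.
From the singleton clause (red), red = True.
From the singleton clause (¬down), down = False.
From the singleton clause (¬teal), teal = False.
From the singleton clause (north), north = True.
That conflicts with the unit clause (¬north).
Both values of navy lead to a conflict.
So every satisfying assignment has storm = False.

False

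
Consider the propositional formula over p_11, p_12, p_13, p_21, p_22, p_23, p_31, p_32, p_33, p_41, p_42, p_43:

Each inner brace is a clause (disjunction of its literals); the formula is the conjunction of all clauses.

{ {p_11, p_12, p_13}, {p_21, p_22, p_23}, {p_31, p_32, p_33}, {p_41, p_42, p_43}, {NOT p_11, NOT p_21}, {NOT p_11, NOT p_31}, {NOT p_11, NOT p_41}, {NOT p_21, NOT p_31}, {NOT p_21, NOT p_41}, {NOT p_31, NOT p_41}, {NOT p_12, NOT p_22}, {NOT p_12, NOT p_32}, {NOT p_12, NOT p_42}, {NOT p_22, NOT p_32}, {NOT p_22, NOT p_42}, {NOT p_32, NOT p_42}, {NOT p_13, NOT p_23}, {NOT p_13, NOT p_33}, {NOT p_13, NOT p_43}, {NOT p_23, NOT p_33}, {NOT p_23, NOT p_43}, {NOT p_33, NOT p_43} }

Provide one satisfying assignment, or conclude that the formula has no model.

Branch on p_11: set p_11 = false.
Branch on p_12: set p_12 = true.
From the singleton clause (NOT p_22), p_22 = false.
From the singleton clause (NOT p_32), p_32 = false.
From the singleton clause (NOT p_42), p_42 = false.
Branch on p_21: set p_21 = true.
From the singleton clause (NOT p_31), p_31 = false.
From the singleton clause (p_33), p_33 = true.
From the singleton clause (NOT p_41), p_41 = false.
From the singleton clause (p_43), p_43 = true.
Now (NOT p_43) is unsatisfied and unit — conflict.
So p_21 must be the other value — set p_21 = false.
From the singleton clause (p_23), p_23 = true.
From the singleton clause (NOT p_13), p_13 = false.
From the singleton clause (NOT p_33), p_33 = false.
From the singleton clause (p_31), p_31 = true.
From the singleton clause (NOT p_41), p_41 = false.
From the singleton clause (p_43), p_43 = true.
Now (NOT p_43) is unsatisfied and unit — conflict.
Either choice for p_21 ends in contradiction.
So p_12 must be the other value — set p_12 = false.
From the singleton clause (p_13), p_13 = true.
From the singleton clause (NOT p_23), p_23 = false.
From the singleton clause (NOT p_33), p_33 = false.
From the singleton clause (NOT p_43), p_43 = false.
Branch on p_21: set p_21 = true.
From the singleton clause (NOT p_31), p_31 = false.
From the singleton clause (p_32), p_32 = true.
From the singleton clause (NOT p_41), p_41 = false.
From the singleton clause (p_42), p_42 = true.
Now (NOT p_42) is unsatisfied and unit — conflict.
So p_21 must be the other value — set p_21 = false.
From the singleton clause (p_22), p_22 = true.
From the singleton clause (NOT p_32), p_32 = false.
From the singleton clause (p_31), p_31 = true.
From the singleton clause (NOT p_41), p_41 = false.
From the singleton clause (p_42), p_42 = true.
Now (NOT p_42) is unsatisfied and unit — conflict.
Either choice for p_21 ends in contradiction.
Either choice for p_12 ends in contradiction.
So p_11 must be the other value — set p_11 = true.
From the singleton clause (NOT p_21), p_21 = false.
From the singleton clause (NOT p_31), p_31 = false.
From the singleton clause (NOT p_41), p_41 = false.
Branch on p_22: set p_22 = true.
From the singleton clause (NOT p_12), p_12 = false.
From the singleton clause (NOT p_32), p_32 = false.
From the singleton clause (p_33), p_33 = true.
From the singleton clause (NOT p_42), p_42 = false.
From the singleton clause (p_43), p_43 = true.
Now (NOT p_43) is unsatisfied and unit — conflict.
So p_22 must be the other value — set p_22 = false.
From the singleton clause (p_23), p_23 = true.
From the singleton clause (NOT p_13), p_13 = false.
From the singleton clause (NOT p_33), p_33 = false.
From the singleton clause (p_32), p_32 = true.
From the singleton clause (NOT p_12), p_12 = false.
From the singleton clause (NOT p_42), p_42 = false.
From the singleton clause (p_43), p_43 = true.
Now (NOT p_43) is unsatisfied and unit — conflict.
Either choice for p_22 ends in contradiction.
Either choice for p_11 ends in contradiction.

UNSATISFIABLE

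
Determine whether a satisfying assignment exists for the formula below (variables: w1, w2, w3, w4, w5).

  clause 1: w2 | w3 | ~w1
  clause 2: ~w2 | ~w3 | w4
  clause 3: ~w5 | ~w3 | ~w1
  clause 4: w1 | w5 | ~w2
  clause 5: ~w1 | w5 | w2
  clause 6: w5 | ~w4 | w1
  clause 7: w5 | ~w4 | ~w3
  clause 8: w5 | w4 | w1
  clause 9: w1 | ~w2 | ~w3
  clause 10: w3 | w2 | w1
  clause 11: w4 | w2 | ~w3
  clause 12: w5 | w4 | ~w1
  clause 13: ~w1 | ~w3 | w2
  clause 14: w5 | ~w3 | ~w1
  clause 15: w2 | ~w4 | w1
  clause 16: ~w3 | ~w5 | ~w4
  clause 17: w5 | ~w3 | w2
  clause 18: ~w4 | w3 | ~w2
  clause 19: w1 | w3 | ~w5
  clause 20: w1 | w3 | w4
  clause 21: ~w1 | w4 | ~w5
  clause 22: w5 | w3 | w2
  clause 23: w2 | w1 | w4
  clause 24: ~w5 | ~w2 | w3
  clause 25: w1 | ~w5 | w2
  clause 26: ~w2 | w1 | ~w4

Unsatisfiable

Try w2 = 1.
Try w3 = 0.
From the singleton clause (~w4), w4 = 0.
From the singleton clause (w1), w1 = 1.
From the singleton clause (w5), w5 = 1.
But (~w5) is also a unit clause — contradiction.
So w3 must be the other value — set w3 = 1.
From the singleton clause (w4), w4 = 1.
From the singleton clause (w5), w5 = 1.
But (~w5) is also a unit clause — contradiction.
Neither w3 = 1 nor w3 = 0 works.
So w2 must be the other value — set w2 = 0.
Try w3 = 1.
From the singleton clause (w4), w4 = 1.
From the singleton clause (w5), w5 = 1.
But (~w5) is also a unit clause — contradiction.
So w3 must be the other value — set w3 = 0.
From the singleton clause (~w1), w1 = 0.
But (w1) is also a unit clause — contradiction.
Neither w3 = 1 nor w3 = 0 works.
Neither w2 = 1 nor w2 = 0 works.
No assignment satisfies every clause.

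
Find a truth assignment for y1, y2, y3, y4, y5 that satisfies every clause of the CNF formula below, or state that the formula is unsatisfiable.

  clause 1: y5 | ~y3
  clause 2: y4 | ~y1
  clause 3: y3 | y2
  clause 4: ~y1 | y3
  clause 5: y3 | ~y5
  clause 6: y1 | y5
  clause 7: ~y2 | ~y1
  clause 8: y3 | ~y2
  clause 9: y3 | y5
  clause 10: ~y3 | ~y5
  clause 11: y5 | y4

UNSATISFIABLE

Suppose y5 = 1.
The clause (y3) is unit, so y3 = 1.
That conflicts with the unit clause (~y3).
Backtrack on y5: now try y5 = 0.
The clause (~y3) is unit, so y3 = 0.
That conflicts with the unit clause (y3).
Both values of y5 lead to a conflict.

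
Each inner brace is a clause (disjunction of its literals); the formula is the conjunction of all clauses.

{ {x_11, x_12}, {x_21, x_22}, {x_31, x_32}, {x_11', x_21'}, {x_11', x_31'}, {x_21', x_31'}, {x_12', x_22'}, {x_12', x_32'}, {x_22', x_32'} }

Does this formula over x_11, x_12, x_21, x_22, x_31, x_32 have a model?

Unsatisfiable

Try x_11 = 1.
The clause (x_21') is unit, so x_21 = 0.
The clause (x_22) is unit, so x_22 = 1.
The clause (x_31') is unit, so x_31 = 0.
The clause (x_32) is unit, so x_32 = 1.
That conflicts with the unit clause (x_32').
Backtrack on x_11: now try x_11 = 0.
The clause (x_12) is unit, so x_12 = 1.
The clause (x_22') is unit, so x_22 = 0.
The clause (x_21) is unit, so x_21 = 1.
The clause (x_31') is unit, so x_31 = 0.
The clause (x_32) is unit, so x_32 = 1.
That conflicts with the unit clause (x_32').
Either choice for x_11 ends in contradiction.
No assignment satisfies every clause.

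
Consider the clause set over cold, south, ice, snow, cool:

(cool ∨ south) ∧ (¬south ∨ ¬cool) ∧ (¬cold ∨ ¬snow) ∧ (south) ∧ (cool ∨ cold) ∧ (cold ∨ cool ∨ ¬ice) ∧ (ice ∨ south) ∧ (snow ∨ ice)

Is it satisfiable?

Unit clause (south) forces south = True.
Unit clause (¬cool) forces cool = False.
Unit clause (cold) forces cold = True.
Unit clause (¬snow) forces snow = False.
Unit clause (ice) forces ice = True.
This assignment satisfies each clause.
A satisfying assignment: cold: True; south: True; ice: True; snow: False; cool: False.

Yes, satisfiable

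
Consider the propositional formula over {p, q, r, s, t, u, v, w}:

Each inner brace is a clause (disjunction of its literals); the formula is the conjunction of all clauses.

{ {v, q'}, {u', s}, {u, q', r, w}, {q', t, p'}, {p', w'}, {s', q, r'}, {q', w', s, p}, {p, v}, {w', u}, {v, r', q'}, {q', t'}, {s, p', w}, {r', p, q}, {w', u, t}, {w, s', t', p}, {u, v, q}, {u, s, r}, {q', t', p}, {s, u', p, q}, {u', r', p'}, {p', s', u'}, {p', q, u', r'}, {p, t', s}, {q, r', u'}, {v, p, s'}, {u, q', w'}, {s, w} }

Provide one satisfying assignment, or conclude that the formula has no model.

Try v = 1.
Try u = 0.
(w') alone gives w = 0.
(s) alone gives s = 1.
Try q = 0.
(r') alone gives r = 0.
Try t = 1.
(p) alone gives p = 1.
This assignment satisfies each clause.

p ↦ 1; q ↦ 0; r ↦ 0; s ↦ 1; t ↦ 1; u ↦ 0; v ↦ 1; w ↦ 0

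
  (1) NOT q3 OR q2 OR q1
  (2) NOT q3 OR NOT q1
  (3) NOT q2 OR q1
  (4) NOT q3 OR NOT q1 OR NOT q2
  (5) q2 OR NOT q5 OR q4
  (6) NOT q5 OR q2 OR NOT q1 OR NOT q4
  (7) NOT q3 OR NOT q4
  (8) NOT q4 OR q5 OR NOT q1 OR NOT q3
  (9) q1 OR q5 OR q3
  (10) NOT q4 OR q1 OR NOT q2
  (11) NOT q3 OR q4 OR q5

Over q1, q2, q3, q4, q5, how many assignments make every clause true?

7

There are 2^5 = 32 truth assignments over (q1, q2, q3, q4, q5).
Split on q3. With q3 = true, the clauses containing q3 are satisfied and NOT q3 drops from the rest; 0 of the 2^4 = 16 assignments to the other variables satisfy what remains.
With q3 = false, by the same count on the reduced clause set, 7 assignments work.
(One model: q1=F, q2=F, q3=F, q4=T, q5=T.)
Total: 0 + 7 = 7.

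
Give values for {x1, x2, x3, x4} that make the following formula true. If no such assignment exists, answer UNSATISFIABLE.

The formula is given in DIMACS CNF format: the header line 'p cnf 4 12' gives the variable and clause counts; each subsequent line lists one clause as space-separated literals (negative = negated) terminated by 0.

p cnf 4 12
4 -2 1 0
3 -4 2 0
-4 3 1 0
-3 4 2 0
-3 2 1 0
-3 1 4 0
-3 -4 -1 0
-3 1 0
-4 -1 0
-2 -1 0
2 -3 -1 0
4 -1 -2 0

x1: True; x2: False; x3: False; x4: False

Case x3 = False:
Case x4 = False:
Case x2 = False:
All clauses hold; x1 can take either value.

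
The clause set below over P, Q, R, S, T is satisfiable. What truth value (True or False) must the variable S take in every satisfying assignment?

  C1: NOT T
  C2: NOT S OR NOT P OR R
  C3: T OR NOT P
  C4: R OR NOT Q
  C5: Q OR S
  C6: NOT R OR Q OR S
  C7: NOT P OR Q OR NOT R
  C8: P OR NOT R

True

Suppose S = false.
Unit clause (NOT T) forces T = false.
Unit clause (NOT P) forces P = false.
Unit clause (Q) forces Q = true.
Unit clause (R) forces R = true.
Now (NOT R) is unsatisfied and unit — conflict.
So every satisfying assignment has S = True.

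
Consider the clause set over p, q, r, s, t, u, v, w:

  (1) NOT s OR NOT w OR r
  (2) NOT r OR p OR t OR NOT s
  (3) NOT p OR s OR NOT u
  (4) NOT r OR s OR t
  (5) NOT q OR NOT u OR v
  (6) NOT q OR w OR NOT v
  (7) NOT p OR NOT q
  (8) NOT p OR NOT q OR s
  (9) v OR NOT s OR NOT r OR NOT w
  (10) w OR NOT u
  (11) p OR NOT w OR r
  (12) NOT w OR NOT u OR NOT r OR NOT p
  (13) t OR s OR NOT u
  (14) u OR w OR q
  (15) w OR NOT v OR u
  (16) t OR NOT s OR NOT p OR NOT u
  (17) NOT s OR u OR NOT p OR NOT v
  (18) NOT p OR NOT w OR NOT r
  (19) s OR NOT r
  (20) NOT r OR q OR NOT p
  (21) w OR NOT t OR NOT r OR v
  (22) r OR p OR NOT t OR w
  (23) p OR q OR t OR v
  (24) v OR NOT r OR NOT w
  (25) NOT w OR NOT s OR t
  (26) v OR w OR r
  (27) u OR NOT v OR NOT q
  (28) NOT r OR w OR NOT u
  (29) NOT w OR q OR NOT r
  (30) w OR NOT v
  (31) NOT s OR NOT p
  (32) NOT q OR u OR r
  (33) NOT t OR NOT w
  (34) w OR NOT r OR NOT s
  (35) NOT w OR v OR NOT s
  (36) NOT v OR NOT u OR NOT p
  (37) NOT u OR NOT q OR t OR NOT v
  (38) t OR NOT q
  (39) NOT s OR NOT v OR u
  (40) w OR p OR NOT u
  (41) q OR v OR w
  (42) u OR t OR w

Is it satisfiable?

Case p = true:
(NOT q) alone gives q = false.
(NOT r) alone gives r = false.
(NOT s) alone gives s = false.
(NOT u) alone gives u = false.
(w) alone gives w = true.
(NOT t) alone gives t = false.
All clauses hold; v can take either value.
A satisfying assignment: p: true,  q: false,  r: false,  s: false,  t: false,  u: false,  v: false,  w: true.

Yes, satisfiable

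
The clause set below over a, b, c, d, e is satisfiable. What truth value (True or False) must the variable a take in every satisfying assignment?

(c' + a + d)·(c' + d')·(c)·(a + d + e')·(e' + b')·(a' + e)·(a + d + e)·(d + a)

True

Suppose a = 0.
From the singleton clause (c), c = 1.
From the singleton clause (d), d = 1.
That conflicts with the unit clause (d').
So every satisfying assignment has a = True.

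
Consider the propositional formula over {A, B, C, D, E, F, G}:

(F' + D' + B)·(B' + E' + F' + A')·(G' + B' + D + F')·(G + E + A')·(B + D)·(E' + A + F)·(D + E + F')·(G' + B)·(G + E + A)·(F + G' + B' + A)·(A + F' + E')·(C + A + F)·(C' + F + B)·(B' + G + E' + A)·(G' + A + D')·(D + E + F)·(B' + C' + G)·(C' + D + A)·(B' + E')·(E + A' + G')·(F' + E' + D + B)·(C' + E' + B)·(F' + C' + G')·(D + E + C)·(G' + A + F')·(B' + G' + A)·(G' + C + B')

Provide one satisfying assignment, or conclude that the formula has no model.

Suppose B = 0.
Unit clause (D) forces D = 1.
Unit clause (F') forces F = 0.
Unit clause (G') forces G = 0.
Unit clause (C') forces C = 0.
Unit clause (A) forces A = 1.
Unit clause (E) forces E = 1.
Every clause now holds.

A ↦ 1; B ↦ 0; C ↦ 0; D ↦ 1; E ↦ 1; F ↦ 0; G ↦ 0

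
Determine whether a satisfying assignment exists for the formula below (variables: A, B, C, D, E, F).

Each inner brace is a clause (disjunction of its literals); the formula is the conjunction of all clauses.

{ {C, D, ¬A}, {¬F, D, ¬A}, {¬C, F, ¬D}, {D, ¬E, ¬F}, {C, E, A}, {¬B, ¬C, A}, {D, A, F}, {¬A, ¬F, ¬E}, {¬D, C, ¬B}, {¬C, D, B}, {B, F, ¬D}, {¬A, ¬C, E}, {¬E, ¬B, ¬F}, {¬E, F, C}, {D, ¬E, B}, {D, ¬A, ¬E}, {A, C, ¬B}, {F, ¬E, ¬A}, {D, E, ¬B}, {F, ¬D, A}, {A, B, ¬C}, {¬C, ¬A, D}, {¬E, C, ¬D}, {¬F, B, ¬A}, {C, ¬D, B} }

No

Try C = True.
Try F = True.
Try D = True.
Try B = False.
Unit clause (A) forces A = True.
That conflicts with the unit clause (¬A).
So B must be the other value — set B = True.
Unit clause (A) forces A = True.
Unit clause (¬E) forces E = False.
That conflicts with the unit clause (E).
Either choice for B ends in contradiction.
So D must be the other value — set D = False.
Unit clause (¬A) forces A = False.
Unit clause (¬E) forces E = False.
Unit clause (¬B) forces B = False.
That conflicts with the unit clause (B).
Either choice for D ends in contradiction.
So F must be the other value — set F = False.
Unit clause (¬D) forces D = False.
Unit clause (A) forces A = True.
That conflicts with the unit clause (¬A).
Either choice for F ends in contradiction.
So C must be the other value — set C = False.
Try D = True.
Unit clause (¬B) forces B = False.
That conflicts with the unit clause (B).
So D must be the other value — set D = False.
Unit clause (¬A) forces A = False.
Unit clause (E) forces E = True.
Unit clause (¬F) forces F = False.
That conflicts with the unit clause (F).
Either choice for D ends in contradiction.
Either choice for C ends in contradiction.
No assignment satisfies every clause.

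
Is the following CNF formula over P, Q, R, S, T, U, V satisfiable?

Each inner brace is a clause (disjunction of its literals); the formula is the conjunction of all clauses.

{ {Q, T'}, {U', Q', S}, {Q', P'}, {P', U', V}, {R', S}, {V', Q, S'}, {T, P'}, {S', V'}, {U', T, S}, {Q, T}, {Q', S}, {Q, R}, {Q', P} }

No, unsatisfiable

Suppose Q = 1.
From the singleton clause (P'), P = 0.
Now (P) is unsatisfied and unit — conflict.
So Q must be the other value — set Q = 0.
From the singleton clause (T'), T = 0.
Now (T) is unsatisfied and unit — conflict.
Either choice for Q ends in contradiction.
No assignment satisfies every clause.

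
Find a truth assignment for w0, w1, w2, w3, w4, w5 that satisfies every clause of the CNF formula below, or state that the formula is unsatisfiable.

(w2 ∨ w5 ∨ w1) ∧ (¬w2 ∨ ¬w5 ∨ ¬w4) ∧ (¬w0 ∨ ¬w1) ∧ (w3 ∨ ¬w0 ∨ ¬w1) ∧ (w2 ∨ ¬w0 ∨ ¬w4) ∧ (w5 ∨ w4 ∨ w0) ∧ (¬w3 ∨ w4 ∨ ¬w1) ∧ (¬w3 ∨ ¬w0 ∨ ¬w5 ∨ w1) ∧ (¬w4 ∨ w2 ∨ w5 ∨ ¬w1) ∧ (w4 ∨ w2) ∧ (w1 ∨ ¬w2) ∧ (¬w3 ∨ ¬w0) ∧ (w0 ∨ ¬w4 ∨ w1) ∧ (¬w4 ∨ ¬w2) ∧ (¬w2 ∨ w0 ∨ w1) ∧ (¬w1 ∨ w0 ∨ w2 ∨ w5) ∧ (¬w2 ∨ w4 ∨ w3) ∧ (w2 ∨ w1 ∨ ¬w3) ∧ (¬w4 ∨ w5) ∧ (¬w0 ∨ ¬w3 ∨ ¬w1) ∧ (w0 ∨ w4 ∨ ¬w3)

Suppose w0 = False.
Suppose w5 = True.
Suppose w2 = False.
Unit clause (w4) forces w4 = True.
Unit clause (w1) forces w1 = True.
Every clause is now satisfied; w3 is unconstrained.

w0: False; w1: True; w2: False; w3: False; w4: True; w5: True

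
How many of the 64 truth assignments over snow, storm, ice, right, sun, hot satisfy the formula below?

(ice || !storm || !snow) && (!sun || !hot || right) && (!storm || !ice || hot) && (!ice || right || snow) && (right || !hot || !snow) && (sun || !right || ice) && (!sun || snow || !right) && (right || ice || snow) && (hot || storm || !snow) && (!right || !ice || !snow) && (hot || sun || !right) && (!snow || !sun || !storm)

There are 2^6 = 64 truth assignments over (snow, storm, ice, right, sun, hot).
Split on hot. With hot = true, the clauses containing hot are satisfied and !hot drops from the rest; 3 of the 2^5 = 32 assignments to the other variables satisfy what remains.
With hot = false, by the same count on the reduced clause set, 0 assignments work.
Total: 3 + 0 = 3.

3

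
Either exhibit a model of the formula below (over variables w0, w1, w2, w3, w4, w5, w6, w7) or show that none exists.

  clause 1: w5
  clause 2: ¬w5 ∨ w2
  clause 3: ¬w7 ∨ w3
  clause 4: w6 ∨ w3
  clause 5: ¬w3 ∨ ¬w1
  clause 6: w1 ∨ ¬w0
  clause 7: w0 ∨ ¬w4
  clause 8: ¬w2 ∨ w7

The clause (w5) is unit, so w5 = True.
The clause (w2) is unit, so w2 = True.
The clause (w7) is unit, so w7 = True.
The clause (w3) is unit, so w3 = True.
The clause (¬w1) is unit, so w1 = False.
The clause (¬w0) is unit, so w0 = False.
The clause (¬w4) is unit, so w4 = False.
Every clause is now satisfied; w6 is unconstrained.

w0 ↦ False; w1 ↦ False; w2 ↦ True; w3 ↦ True; w4 ↦ False; w5 ↦ True; w6 ↦ False; w7 ↦ True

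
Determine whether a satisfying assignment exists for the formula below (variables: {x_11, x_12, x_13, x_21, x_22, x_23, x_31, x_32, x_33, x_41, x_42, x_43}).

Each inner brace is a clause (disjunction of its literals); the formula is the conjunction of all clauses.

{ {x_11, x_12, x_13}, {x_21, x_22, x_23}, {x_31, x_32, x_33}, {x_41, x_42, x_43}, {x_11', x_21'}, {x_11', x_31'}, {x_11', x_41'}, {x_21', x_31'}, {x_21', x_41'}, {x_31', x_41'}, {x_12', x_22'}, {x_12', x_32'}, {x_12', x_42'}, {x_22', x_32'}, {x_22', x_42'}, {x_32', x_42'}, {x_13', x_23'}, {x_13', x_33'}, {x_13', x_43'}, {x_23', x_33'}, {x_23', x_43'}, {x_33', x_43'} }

No

Try x_11 = 0.
Try x_12 = 1.
(x_22') alone gives x_22 = 0.
(x_32') alone gives x_32 = 0.
(x_42') alone gives x_42 = 0.
Try x_21 = 1.
(x_31') alone gives x_31 = 0.
(x_33) alone gives x_33 = 1.
(x_41') alone gives x_41 = 0.
(x_43) alone gives x_43 = 1.
Now (x_43') is unsatisfied and unit — conflict.
That branch fails; take x_21 = 0 instead.
(x_23) alone gives x_23 = 1.
(x_13') alone gives x_13 = 0.
(x_33') alone gives x_33 = 0.
(x_31) alone gives x_31 = 1.
(x_41') alone gives x_41 = 0.
(x_43) alone gives x_43 = 1.
Now (x_43') is unsatisfied and unit — conflict.
Both values of x_21 lead to a conflict.
That branch fails; take x_12 = 0 instead.
(x_13) alone gives x_13 = 1.
(x_23') alone gives x_23 = 0.
(x_33') alone gives x_33 = 0.
(x_43') alone gives x_43 = 0.
Try x_21 = 1.
(x_31') alone gives x_31 = 0.
(x_32) alone gives x_32 = 1.
(x_41') alone gives x_41 = 0.
(x_42) alone gives x_42 = 1.
Now (x_42') is unsatisfied and unit — conflict.
That branch fails; take x_21 = 0 instead.
(x_22) alone gives x_22 = 1.
(x_32') alone gives x_32 = 0.
(x_31) alone gives x_31 = 1.
(x_41') alone gives x_41 = 0.
(x_42) alone gives x_42 = 1.
Now (x_42') is unsatisfied and unit — conflict.
Both values of x_21 lead to a conflict.
Both values of x_12 lead to a conflict.
That branch fails; take x_11 = 1 instead.
(x_21') alone gives x_21 = 0.
(x_31') alone gives x_31 = 0.
(x_41') alone gives x_41 = 0.
Try x_22 = 1.
(x_12') alone gives x_12 = 0.
(x_32') alone gives x_32 = 0.
(x_33) alone gives x_33 = 1.
(x_42') alone gives x_42 = 0.
(x_43) alone gives x_43 = 1.
Now (x_43') is unsatisfied and unit — conflict.
That branch fails; take x_22 = 0 instead.
(x_23) alone gives x_23 = 1.
(x_13') alone gives x_13 = 0.
(x_33') alone gives x_33 = 0.
(x_32) alone gives x_32 = 1.
(x_12') alone gives x_12 = 0.
(x_42') alone gives x_42 = 0.
(x_43) alone gives x_43 = 1.
Now (x_43') is unsatisfied and unit — conflict.
Both values of x_22 lead to a conflict.
Both values of x_11 lead to a conflict.
No assignment satisfies every clause.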